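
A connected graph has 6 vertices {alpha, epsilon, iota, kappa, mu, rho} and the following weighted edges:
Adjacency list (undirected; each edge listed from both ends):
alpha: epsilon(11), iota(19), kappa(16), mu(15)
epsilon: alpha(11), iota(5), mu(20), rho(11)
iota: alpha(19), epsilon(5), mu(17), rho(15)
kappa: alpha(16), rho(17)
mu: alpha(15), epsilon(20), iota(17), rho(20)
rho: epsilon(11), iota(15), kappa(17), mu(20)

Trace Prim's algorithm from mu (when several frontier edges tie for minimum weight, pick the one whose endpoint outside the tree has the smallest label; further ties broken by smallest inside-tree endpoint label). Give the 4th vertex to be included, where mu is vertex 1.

iota

Prim, starting at mu.
Step 1: cheapest edge leaving the tree is alpha-mu (15); add alpha.
Step 2: cheapest edge leaving the tree is alpha-epsilon (11); add epsilon.
Step 3: cheapest edge leaving the tree is epsilon-iota (5); add iota.
Step 4: cheapest edge leaving the tree is epsilon-rho (11); add rho.
Step 5: cheapest edge leaving the tree is alpha-kappa (16); add kappa.
Vertex order: mu, alpha, epsilon, iota, rho, kappa. The 4th vertex is iota.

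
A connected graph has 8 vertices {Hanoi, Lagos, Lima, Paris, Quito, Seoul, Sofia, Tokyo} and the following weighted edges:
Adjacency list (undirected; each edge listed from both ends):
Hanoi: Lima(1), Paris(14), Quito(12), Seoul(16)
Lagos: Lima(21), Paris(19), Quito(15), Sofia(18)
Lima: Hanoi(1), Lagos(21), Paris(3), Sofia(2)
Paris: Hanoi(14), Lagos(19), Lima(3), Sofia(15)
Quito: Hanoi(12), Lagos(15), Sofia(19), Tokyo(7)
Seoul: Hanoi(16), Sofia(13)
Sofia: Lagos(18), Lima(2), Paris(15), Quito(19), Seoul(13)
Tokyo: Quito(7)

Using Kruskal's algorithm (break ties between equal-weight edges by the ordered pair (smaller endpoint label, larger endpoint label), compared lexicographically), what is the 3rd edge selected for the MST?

Lima-Paris

Kruskal's algorithm — process edges by increasing weight (ties by edge label):
Hanoi Lima (1): add — endpoints in different components.
Lima Sofia (2): add — endpoints in different components.
Lima Paris (3): add — endpoints in different components.
Quito Tokyo (7): add — endpoints in different components.
Hanoi Quito (12): add — endpoints in different components.
Seoul Sofia (13): add — endpoints in different components.
Hanoi Paris (14): skip — Hanoi and Paris already connected.
Lagos Quito (15): add — endpoints in different components.
The 3rd edge added is Lima Paris.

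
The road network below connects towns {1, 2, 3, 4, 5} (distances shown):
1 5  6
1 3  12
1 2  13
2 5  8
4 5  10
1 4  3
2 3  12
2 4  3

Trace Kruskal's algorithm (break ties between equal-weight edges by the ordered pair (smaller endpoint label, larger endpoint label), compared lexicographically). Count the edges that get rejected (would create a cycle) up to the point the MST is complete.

2

Kruskal's algorithm — process edges by increasing weight (ties by edge label):
1 4 (3): add. Components now {1,4} {2} {3} {5}
2 4 (3): add. Components now {1,2,4} {3} {5}
1 5 (6): add. Components now {1,2,4,5} {3}
2 5 (8): skip — 2 and 5 already connected.
4 5 (10): skip — 4 and 5 already connected.
1 3 (12): add. Components now {1,2,3,4,5}
Edges rejected before the tree was complete: 2.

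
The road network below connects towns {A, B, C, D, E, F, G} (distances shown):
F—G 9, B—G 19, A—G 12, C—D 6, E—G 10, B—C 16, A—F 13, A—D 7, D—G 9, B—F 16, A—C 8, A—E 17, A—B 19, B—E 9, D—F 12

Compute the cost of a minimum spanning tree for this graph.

50

Grow the tree from D using Prim:
Step 1: cheapest edge leaving the tree is C—D (6); add C.
Step 2: cheapest edge leaving the tree is A—D (7); add A.
Step 3: cheapest edge leaving the tree is D—G (9); add G.
Step 4: cheapest edge leaving the tree is F—G (9); add F.
Step 5: cheapest edge leaving the tree is E—G (10); add E.
Step 6: cheapest edge leaving the tree is B—E (9); add B.
MST edges: C—D, A—D, D—G, F—G, E—G, B—E; total weight 6+7+9+9+10+9 = 50.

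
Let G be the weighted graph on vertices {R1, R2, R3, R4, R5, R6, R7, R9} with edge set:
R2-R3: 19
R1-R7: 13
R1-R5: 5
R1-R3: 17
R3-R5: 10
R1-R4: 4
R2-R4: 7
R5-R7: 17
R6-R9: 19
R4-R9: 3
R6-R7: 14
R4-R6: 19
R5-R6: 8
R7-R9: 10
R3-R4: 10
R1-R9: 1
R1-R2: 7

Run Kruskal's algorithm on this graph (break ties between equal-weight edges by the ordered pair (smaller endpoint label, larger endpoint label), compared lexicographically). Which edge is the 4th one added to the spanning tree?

Kruskal: consider edges lightest-first.
R1-R9 (1): add — endpoints in different components.
R4-R9 (3): add — endpoints in different components.
R1-R4 (4): skip — R4 and R1 already connected.
R1-R5 (5): add — endpoints in different components.
R1-R2 (7): add — endpoints in different components.
R2-R4 (7): skip — R2 and R4 already connected.
R5-R6 (8): add — endpoints in different components.
R3-R4 (10): add — endpoints in different components.
R3-R5 (10): skip — R5 and R3 already connected.
R7-R9 (10): add — endpoints in different components.
The 4th edge added is R1-R2.

R1-R2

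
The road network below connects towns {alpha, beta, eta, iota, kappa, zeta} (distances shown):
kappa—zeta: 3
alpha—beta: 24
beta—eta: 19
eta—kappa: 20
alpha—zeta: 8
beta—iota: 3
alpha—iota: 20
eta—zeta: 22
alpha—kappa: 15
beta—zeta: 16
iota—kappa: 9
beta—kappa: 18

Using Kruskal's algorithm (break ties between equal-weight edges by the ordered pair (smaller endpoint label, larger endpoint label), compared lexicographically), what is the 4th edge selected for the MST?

Sort edges by weight, then run Kruskal:
beta—iota (3): add — endpoints in different components.
kappa—zeta (3): add — endpoints in different components.
alpha—zeta (8): add — endpoints in different components.
iota—kappa (9): add — endpoints in different components.
alpha—kappa (15): skip — kappa and alpha already connected.
beta—zeta (16): skip — zeta and beta already connected.
beta—kappa (18): skip — kappa and beta already connected.
beta—eta (19): add — endpoints in different components.
The 4th edge added is iota—kappa.

iota-kappa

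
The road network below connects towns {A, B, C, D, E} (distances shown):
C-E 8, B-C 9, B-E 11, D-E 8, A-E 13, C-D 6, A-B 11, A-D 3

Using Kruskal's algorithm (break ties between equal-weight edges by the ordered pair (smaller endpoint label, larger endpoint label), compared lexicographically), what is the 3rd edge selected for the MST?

Kruskal: consider edges lightest-first.
A-D (3): add. Components now {A,D} {B} {C} {E}
C-D (6): add. Components now {A,C,D} {B} {E}
C-E (8): add. Components now {A,C,D,E} {B}
D-E (8): skip — D and E already connected.
B-C (9): add. Components now {A,B,C,D,E}
The 3rd edge added is C-E.

C-E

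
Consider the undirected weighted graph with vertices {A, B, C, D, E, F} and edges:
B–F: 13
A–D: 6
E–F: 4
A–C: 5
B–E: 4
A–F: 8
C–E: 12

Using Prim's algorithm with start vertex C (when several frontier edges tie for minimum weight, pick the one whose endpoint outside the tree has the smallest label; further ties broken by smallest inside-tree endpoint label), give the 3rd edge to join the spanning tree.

Grow the tree from C using Prim:
Step 1: frontier [A–C 5, C–E 12] → take A–C (5); add A.
Step 2: frontier [A–D 6, A–F 8, C–E 12] → take A–D (6); add D.
Step 3: frontier [A–F 8, C–E 12] → take A–F (8); add F.
Step 4: frontier [C–E 12, E–F 4, B–F 13] → take E–F (4); add E.
Step 5: frontier [B–E 4, B–F 13] → take B–E (4); add B.
The 3rd edge added is A–F.

A-F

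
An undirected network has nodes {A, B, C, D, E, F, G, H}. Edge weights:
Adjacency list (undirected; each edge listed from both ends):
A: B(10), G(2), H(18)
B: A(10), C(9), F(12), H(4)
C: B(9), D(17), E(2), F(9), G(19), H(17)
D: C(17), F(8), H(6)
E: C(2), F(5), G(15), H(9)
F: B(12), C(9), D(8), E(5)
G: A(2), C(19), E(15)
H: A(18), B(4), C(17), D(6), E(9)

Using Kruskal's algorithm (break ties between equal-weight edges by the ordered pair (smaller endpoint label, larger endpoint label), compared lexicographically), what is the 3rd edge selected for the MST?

B-H

Kruskal: consider edges lightest-first.
A G (2): add — endpoints in different components.
C E (2): add — endpoints in different components.
B H (4): add — endpoints in different components.
E F (5): add — endpoints in different components.
D H (6): add — endpoints in different components.
D F (8): add — endpoints in different components.
B C (9): skip — B and C already connected.
C F (9): skip — C and F already connected.
E H (9): skip — E and H already connected.
A B (10): add — endpoints in different components.
The 3rd edge added is B H.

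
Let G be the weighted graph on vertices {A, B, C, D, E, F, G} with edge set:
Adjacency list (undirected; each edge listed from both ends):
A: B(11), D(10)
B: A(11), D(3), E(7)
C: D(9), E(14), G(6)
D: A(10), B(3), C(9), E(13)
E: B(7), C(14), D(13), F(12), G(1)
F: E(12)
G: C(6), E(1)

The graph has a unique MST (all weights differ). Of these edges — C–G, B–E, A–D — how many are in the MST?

3

Kruskal's algorithm — process edges by increasing weight (ties by edge label):
E–G (1): add. Components now {A} {B} {C} {D} {E,G} {F}
B–D (3): add. Components now {A} {B,D} {C} {E,G} {F}
C–G (6): add. Components now {A} {B,D} {C,E,G} {F}
B–E (7): add. Components now {A} {B,C,D,E,G} {F}
C–D (9): skip — C and D already connected.
A–D (10): add. Components now {A,B,C,D,E,G} {F}
A–B (11): skip — A and B already connected.
E–F (12): add. Components now {A,B,C,D,E,F,G}
MST edge set: {E–G, B–D, C–G, B–E, A–D, E–F}.
Of the listed edges, {C–G, B–E, A–D} are in the MST → 3.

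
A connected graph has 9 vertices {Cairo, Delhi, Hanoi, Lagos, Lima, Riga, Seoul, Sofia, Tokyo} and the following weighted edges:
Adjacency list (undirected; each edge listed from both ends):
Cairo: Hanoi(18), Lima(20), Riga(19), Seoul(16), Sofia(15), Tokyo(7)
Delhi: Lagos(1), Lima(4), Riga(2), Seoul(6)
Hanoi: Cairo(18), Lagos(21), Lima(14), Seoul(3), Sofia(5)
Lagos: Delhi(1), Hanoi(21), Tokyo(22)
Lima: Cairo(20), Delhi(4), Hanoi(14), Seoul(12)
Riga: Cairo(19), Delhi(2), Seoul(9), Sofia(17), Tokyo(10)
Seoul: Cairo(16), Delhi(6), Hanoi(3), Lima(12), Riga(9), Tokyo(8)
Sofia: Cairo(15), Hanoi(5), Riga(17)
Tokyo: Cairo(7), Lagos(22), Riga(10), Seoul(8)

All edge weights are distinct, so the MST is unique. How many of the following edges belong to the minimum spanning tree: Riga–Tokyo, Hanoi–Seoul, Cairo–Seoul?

Sort edges by weight, then run Kruskal:
Delhi–Lagos (1): add — endpoints in different components.
Delhi–Riga (2): add — endpoints in different components.
Hanoi–Seoul (3): add — endpoints in different components.
Delhi–Lima (4): add — endpoints in different components.
Hanoi–Sofia (5): add — endpoints in different components.
Delhi–Seoul (6): add — endpoints in different components.
Cairo–Tokyo (7): add — endpoints in different components.
Seoul–Tokyo (8): add — endpoints in different components.
MST edge set: {Delhi–Lagos, Delhi–Riga, Hanoi–Seoul, Delhi–Lima, Hanoi–Sofia, Delhi–Seoul, Cairo–Tokyo, Seoul–Tokyo}.
Of the listed edges, {Hanoi–Seoul} are in the MST → 1.

1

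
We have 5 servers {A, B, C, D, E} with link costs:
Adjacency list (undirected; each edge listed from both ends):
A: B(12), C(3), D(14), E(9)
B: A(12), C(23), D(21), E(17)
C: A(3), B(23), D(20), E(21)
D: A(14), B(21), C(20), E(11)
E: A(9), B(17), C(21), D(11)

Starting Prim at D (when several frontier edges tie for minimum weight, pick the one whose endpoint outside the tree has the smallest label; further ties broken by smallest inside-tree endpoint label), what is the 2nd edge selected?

A-E

Grow the tree from D using Prim:
Step 1: frontier [D—E 11, A—D 14, C—D 20, B—D 21] → take D—E (11); add E.
Step 2: frontier [A—D 14, C—D 20, B—D 21, A—E 9, B—E 17, C—E 21] → take A—E (9); add A.
Step 3: frontier [A—C 3, A—B 12, C—D 20, B—D 21, B—E 17, C—E 21] → take A—C (3); add C.
Step 4: frontier [A—B 12, B—C 23, B—D 21, B—E 17] → take A—B (12); add B.
The 2nd edge added is A—E.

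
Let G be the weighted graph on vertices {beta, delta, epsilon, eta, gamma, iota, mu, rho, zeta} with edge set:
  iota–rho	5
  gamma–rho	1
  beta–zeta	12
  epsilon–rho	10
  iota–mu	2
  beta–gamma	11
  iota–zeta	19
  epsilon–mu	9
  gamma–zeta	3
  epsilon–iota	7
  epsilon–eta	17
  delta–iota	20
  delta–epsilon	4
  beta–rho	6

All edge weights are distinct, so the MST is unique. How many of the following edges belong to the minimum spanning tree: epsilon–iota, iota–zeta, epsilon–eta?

2

Kruskal: consider edges lightest-first.
gamma–rho (1): add — endpoints in different components.
iota–mu (2): add — endpoints in different components.
gamma–zeta (3): add — endpoints in different components.
delta–epsilon (4): add — endpoints in different components.
iota–rho (5): add — endpoints in different components.
beta–rho (6): add — endpoints in different components.
epsilon–iota (7): add — endpoints in different components.
epsilon–mu (9): skip — epsilon and mu already connected.
epsilon–rho (10): skip — rho and epsilon already connected.
beta–gamma (11): skip — gamma and beta already connected.
beta–zeta (12): skip — beta and zeta already connected.
epsilon–eta (17): add — endpoints in different components.
MST edge set: {gamma–rho, iota–mu, gamma–zeta, delta–epsilon, iota–rho, beta–rho, epsilon–iota, epsilon–eta}.
Of the listed edges, {epsilon–iota, epsilon–eta} are in the MST → 2.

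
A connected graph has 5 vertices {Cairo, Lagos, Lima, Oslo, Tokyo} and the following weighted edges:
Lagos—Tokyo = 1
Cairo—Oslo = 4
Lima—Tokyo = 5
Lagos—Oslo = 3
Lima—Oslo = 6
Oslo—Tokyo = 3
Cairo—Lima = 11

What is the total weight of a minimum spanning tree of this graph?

13

Prim, starting at Lagos.
Step 1: frontier [Lagos—Tokyo 1, Lagos—Oslo 3] → take Lagos—Tokyo (1); add Tokyo.
Step 2: frontier [Lagos—Oslo 3, Oslo—Tokyo 3, Lima—Tokyo 5] → take Lagos—Oslo (3); add Oslo.
Step 3: frontier [Cairo—Oslo 4, Lima—Oslo 6, Lima—Tokyo 5] → take Cairo—Oslo (4); add Cairo.
Step 4: frontier [Cairo—Lima 11, Lima—Oslo 6, Lima—Tokyo 5] → take Lima—Tokyo (5); add Lima.
MST edges: Lagos—Tokyo, Lagos—Oslo, Cairo—Oslo, Lima—Tokyo; total weight 1+3+4+5 = 13.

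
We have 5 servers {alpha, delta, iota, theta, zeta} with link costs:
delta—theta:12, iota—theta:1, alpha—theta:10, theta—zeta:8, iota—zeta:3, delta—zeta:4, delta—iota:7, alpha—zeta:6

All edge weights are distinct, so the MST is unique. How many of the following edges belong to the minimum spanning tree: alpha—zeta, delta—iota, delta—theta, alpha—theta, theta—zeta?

Sort edges by weight, then run Kruskal:
iota—theta (1): add — endpoints in different components.
iota—zeta (3): add — endpoints in different components.
delta—zeta (4): add — endpoints in different components.
alpha—zeta (6): add — endpoints in different components.
MST edge set: {iota—theta, iota—zeta, delta—zeta, alpha—zeta}.
Of the listed edges, {alpha—zeta} are in the MST → 1.

1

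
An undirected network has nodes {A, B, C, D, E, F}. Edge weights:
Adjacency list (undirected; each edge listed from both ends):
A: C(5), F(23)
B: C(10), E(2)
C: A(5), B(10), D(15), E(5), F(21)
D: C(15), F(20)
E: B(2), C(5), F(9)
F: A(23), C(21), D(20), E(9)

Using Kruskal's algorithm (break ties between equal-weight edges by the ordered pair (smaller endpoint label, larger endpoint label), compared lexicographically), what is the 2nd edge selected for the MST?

A-C

Kruskal: consider edges lightest-first.
B-E (2): add — endpoints in different components.
A-C (5): add — endpoints in different components.
C-E (5): add — endpoints in different components.
E-F (9): add — endpoints in different components.
B-C (10): skip — B and C already connected.
C-D (15): add — endpoints in different components.
The 2nd edge added is A-C.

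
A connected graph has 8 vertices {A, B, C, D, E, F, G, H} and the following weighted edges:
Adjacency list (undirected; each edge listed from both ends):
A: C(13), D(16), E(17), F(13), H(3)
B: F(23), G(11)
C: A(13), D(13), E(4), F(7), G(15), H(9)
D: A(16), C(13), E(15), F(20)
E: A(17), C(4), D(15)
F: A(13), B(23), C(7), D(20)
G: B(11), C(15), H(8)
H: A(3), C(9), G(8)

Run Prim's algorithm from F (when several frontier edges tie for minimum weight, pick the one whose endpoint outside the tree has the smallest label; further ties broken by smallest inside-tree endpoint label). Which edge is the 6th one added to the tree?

Prim's algorithm from F:
Step 1: cheapest edge leaving the tree is C–F (7); add C.
Step 2: cheapest edge leaving the tree is C–E (4); add E.
Step 3: cheapest edge leaving the tree is C–H (9); add H.
Step 4: cheapest edge leaving the tree is A–H (3); add A.
Step 5: cheapest edge leaving the tree is G–H (8); add G.
Step 6: cheapest edge leaving the tree is B–G (11); add B.
Step 7: cheapest edge leaving the tree is C–D (13); add D.
The 6th edge added is B–G.

B-G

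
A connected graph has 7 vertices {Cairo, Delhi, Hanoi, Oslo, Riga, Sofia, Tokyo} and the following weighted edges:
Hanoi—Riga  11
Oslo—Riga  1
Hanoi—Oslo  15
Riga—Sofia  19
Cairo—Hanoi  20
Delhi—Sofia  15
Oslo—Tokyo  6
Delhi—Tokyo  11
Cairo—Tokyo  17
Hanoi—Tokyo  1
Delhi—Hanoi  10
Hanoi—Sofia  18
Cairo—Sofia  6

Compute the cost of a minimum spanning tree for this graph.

Prim, starting at Sofia.
Step 1: frontier [Cairo—Sofia 6, Delhi—Sofia 15, Hanoi—Sofia 18, Riga—Sofia 19] → take Cairo—Sofia (6); add Cairo.
Step 2: frontier [Cairo—Tokyo 17, Cairo—Hanoi 20, Delhi—Sofia 15, Hanoi—Sofia 18, Riga—Sofia 19] → take Delhi—Sofia (15); add Delhi.
Step 3: frontier [Cairo—Tokyo 17, Cairo—Hanoi 20, Delhi—Hanoi 10, Delhi—Tokyo 11, Hanoi—Sofia 18, Riga—Sofia 19] → take Delhi—Hanoi (10); add Hanoi.
Step 4: frontier [Cairo—Tokyo 17, Delhi—Tokyo 11, Hanoi—Tokyo 1, Hanoi—Riga 11, Hanoi—Oslo 15, Riga—Sofia 19] → take Hanoi—Tokyo (1); add Tokyo.
Step 5: frontier [Hanoi—Riga 11, Hanoi—Oslo 15, Riga—Sofia 19, Oslo—Tokyo 6] → take Oslo—Tokyo (6); add Oslo.
Step 6: frontier [Hanoi—Riga 11, Oslo—Riga 1, Riga—Sofia 19] → take Oslo—Riga (1); add Riga.
MST edges: Cairo—Sofia, Delhi—Sofia, Delhi—Hanoi, Hanoi—Tokyo, Oslo—Tokyo, Oslo—Riga; total weight 6+15+10+1+6+1 = 39.

39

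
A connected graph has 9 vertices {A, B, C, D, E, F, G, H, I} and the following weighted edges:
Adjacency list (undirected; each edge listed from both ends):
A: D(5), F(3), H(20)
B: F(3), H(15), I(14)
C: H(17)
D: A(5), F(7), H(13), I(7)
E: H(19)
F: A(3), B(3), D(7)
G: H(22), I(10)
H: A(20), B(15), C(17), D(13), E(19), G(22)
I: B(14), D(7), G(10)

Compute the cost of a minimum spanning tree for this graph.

77

Kruskal: consider edges lightest-first.
A–F (3): add — endpoints in different components.
B–F (3): add — endpoints in different components.
A–D (5): add — endpoints in different components.
D–F (7): skip — D and F already connected.
D–I (7): add — endpoints in different components.
G–I (10): add — endpoints in different components.
D–H (13): add — endpoints in different components.
B–I (14): skip — B and I already connected.
B–H (15): skip — B and H already connected.
C–H (17): add — endpoints in different components.
E–H (19): add — endpoints in different components.
MST edges: A–F, B–F, A–D, D–I, G–I, D–H, C–H, E–H; total weight 3+3+5+7+10+13+17+19 = 77.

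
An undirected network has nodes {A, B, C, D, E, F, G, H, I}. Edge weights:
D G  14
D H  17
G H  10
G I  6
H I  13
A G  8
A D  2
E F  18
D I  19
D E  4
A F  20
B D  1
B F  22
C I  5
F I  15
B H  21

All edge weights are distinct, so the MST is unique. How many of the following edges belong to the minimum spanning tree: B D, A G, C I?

Kruskal's algorithm — process edges by increasing weight (ties by edge label):
B D (1): add — endpoints in different components.
A D (2): add — endpoints in different components.
D E (4): add — endpoints in different components.
C I (5): add — endpoints in different components.
G I (6): add — endpoints in different components.
A G (8): add — endpoints in different components.
G H (10): add — endpoints in different components.
H I (13): skip — H and I already connected.
D G (14): skip — D and G already connected.
F I (15): add — endpoints in different components.
MST edge set: {B D, A D, D E, C I, G I, A G, G H, F I}.
Of the listed edges, {B D, A G, C I} are in the MST → 3.

3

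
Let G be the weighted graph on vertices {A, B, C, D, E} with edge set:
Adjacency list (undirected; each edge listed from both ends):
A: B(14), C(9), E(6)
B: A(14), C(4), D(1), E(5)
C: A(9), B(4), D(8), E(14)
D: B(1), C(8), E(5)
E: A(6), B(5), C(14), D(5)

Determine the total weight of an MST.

Prim, starting at E.
Step 1: frontier [B-E 5, D-E 5, A-E 6, C-E 14] → take B-E (5); add B.
Step 2: frontier [B-D 1, B-C 4, A-B 14, D-E 5, A-E 6, C-E 14] → take B-D (1); add D.
Step 3: frontier [B-C 4, A-B 14, C-D 8, A-E 6, C-E 14] → take B-C (4); add C.
Step 4: frontier [A-B 14, A-C 9, A-E 6] → take A-E (6); add A.
MST edges: B-E, B-D, B-C, A-E; total weight 5+1+4+6 = 16.

16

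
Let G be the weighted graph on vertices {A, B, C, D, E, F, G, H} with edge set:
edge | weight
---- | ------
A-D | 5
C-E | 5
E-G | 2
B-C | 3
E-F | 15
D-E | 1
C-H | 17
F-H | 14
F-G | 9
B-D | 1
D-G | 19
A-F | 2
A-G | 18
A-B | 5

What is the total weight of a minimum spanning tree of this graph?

28

Kruskal: consider edges lightest-first.
B-D (1): add — endpoints in different components.
D-E (1): add — endpoints in different components.
A-F (2): add — endpoints in different components.
E-G (2): add — endpoints in different components.
B-C (3): add — endpoints in different components.
A-B (5): add — endpoints in different components.
A-D (5): skip — A and D already connected.
C-E (5): skip — C and E already connected.
F-G (9): skip — F and G already connected.
F-H (14): add — endpoints in different components.
MST edges: B-D, D-E, A-F, E-G, B-C, A-B, F-H; total weight 1+1+2+2+3+5+14 = 28.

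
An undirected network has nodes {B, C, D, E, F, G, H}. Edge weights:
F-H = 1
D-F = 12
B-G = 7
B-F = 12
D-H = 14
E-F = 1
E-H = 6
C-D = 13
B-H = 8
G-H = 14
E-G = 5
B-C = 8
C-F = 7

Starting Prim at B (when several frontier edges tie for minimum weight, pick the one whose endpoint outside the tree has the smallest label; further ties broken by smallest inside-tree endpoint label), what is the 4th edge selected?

Prim's algorithm from B:
Step 1: frontier [B-G 7, B-C 8, B-H 8, B-F 12] → take B-G (7); add G.
Step 2: frontier [B-C 8, B-H 8, B-F 12, E-G 5, G-H 14] → take E-G (5); add E.
Step 3: frontier [B-C 8, B-H 8, B-F 12, E-F 1, E-H 6, G-H 14] → take E-F (1); add F.
Step 4: frontier [B-C 8, B-H 8, E-H 6, F-H 1, C-F 7, D-F 12, G-H 14] → take F-H (1); add H.
Step 5: frontier [B-C 8, C-F 7, D-F 12, D-H 14] → take C-F (7); add C.
Step 6: frontier [C-D 13, D-F 12, D-H 14] → take D-F (12); add D.
The 4th edge added is F-H.

F-H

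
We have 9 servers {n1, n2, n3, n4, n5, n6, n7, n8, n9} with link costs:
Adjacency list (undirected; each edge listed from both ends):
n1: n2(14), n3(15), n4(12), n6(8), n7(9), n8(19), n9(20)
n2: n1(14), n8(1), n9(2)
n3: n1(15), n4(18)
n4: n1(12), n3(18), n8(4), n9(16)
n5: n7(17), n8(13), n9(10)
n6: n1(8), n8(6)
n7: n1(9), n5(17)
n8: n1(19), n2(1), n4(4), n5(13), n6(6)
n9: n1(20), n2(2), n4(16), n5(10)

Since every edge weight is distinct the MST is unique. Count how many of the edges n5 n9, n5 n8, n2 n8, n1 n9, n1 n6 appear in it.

3

Kruskal's algorithm — process edges by increasing weight (ties by edge label):
n2 n8 (1): add — endpoints in different components.
n2 n9 (2): add — endpoints in different components.
n4 n8 (4): add — endpoints in different components.
n6 n8 (6): add — endpoints in different components.
n1 n6 (8): add — endpoints in different components.
n1 n7 (9): add — endpoints in different components.
n5 n9 (10): add — endpoints in different components.
n1 n4 (12): skip — n4 and n1 already connected.
n5 n8 (13): skip — n5 and n8 already connected.
n1 n2 (14): skip — n2 and n1 already connected.
n1 n3 (15): add — endpoints in different components.
MST edge set: {n2 n8, n2 n9, n4 n8, n6 n8, n1 n6, n1 n7, n5 n9, n1 n3}.
Of the listed edges, {n5 n9, n2 n8, n1 n6} are in the MST → 3.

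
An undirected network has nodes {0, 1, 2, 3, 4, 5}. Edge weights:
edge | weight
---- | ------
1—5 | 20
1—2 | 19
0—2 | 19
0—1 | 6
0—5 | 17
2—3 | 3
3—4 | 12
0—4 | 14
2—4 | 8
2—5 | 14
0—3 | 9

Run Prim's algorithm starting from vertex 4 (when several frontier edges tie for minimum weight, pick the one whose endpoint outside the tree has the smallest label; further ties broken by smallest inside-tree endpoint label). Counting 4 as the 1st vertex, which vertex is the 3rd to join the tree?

3

Grow the tree from 4 using Prim:
Step 1: frontier [2—4 8, 3—4 12, 0—4 14] → take 2—4 (8); add 2.
Step 2: frontier [2—3 3, 2—5 14, 0—2 19, 1—2 19, 3—4 12, 0—4 14] → take 2—3 (3); add 3.
Step 3: frontier [2—5 14, 0—2 19, 1—2 19, 0—3 9, 0—4 14] → take 0—3 (9); add 0.
Step 4: frontier [0—1 6, 0—5 17, 2—5 14, 1—2 19] → take 0—1 (6); add 1.
Step 5: frontier [0—5 17, 1—5 20, 2—5 14] → take 2—5 (14); add 5.
Vertex order: 4, 2, 3, 0, 1, 5. The 3rd vertex is 3.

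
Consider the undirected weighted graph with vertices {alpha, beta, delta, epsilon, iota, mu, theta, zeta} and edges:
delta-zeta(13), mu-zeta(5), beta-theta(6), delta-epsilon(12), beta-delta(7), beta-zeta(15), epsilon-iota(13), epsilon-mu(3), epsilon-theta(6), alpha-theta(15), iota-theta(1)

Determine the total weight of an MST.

Kruskal's algorithm — process edges by increasing weight (ties by edge label):
iota-theta (1): add — endpoints in different components.
epsilon-mu (3): add — endpoints in different components.
mu-zeta (5): add — endpoints in different components.
beta-theta (6): add — endpoints in different components.
epsilon-theta (6): add — endpoints in different components.
beta-delta (7): add — endpoints in different components.
delta-epsilon (12): skip — epsilon and delta already connected.
delta-zeta (13): skip — zeta and delta already connected.
epsilon-iota (13): skip — epsilon and iota already connected.
alpha-theta (15): add — endpoints in different components.
MST edges: iota-theta, epsilon-mu, mu-zeta, beta-theta, epsilon-theta, beta-delta, alpha-theta; total weight 1+3+5+6+6+7+15 = 43.

43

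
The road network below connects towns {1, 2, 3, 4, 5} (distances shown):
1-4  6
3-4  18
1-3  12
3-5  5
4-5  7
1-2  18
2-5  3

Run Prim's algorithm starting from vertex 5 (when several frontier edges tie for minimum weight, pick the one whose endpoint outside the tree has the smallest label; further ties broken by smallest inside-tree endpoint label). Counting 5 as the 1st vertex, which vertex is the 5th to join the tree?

1

Grow the tree from 5 using Prim:
Step 1: frontier [2-5 3, 3-5 5, 4-5 7] → take 2-5 (3); add 2.
Step 2: frontier [1-2 18, 3-5 5, 4-5 7] → take 3-5 (5); add 3.
Step 3: frontier [1-2 18, 1-3 12, 3-4 18, 4-5 7] → take 4-5 (7); add 4.
Step 4: frontier [1-2 18, 1-3 12, 1-4 6] → take 1-4 (6); add 1.
Vertex order: 5, 2, 3, 4, 1. The 5th vertex is 1.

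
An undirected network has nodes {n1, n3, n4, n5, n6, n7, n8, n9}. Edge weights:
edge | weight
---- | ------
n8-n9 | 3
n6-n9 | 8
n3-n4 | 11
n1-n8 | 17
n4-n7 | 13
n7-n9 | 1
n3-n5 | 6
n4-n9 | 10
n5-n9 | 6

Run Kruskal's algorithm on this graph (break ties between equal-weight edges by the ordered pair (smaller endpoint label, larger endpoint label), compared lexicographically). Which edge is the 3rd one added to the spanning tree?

n3-n5

Sort edges by weight, then run Kruskal:
n7-n9 (1): add — endpoints in different components.
n8-n9 (3): add — endpoints in different components.
n3-n5 (6): add — endpoints in different components.
n5-n9 (6): add — endpoints in different components.
n6-n9 (8): add — endpoints in different components.
n4-n9 (10): add — endpoints in different components.
n3-n4 (11): skip — n4 and n3 already connected.
n4-n7 (13): skip — n4 and n7 already connected.
n1-n8 (17): add — endpoints in different components.
The 3rd edge added is n3-n5.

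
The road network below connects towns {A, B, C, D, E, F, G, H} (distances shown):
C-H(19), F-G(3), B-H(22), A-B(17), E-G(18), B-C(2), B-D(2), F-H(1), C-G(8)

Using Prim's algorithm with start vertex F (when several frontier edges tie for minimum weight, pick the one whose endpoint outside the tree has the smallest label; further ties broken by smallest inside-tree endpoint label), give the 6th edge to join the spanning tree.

Grow the tree from F using Prim:
Step 1: cheapest edge leaving the tree is F-H (1); add H.
Step 2: cheapest edge leaving the tree is F-G (3); add G.
Step 3: cheapest edge leaving the tree is C-G (8); add C.
Step 4: cheapest edge leaving the tree is B-C (2); add B.
Step 5: cheapest edge leaving the tree is B-D (2); add D.
Step 6: cheapest edge leaving the tree is A-B (17); add A.
Step 7: cheapest edge leaving the tree is E-G (18); add E.
The 6th edge added is A-B.

A-B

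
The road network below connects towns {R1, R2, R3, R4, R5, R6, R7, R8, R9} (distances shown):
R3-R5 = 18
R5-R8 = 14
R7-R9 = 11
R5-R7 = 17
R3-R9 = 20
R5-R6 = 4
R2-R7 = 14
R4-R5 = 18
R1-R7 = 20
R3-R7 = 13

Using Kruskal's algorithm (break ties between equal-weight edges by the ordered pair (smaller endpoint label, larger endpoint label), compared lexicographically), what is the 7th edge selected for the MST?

Kruskal's algorithm — process edges by increasing weight (ties by edge label):
R5-R6 (4): add — endpoints in different components.
R7-R9 (11): add — endpoints in different components.
R3-R7 (13): add — endpoints in different components.
R2-R7 (14): add — endpoints in different components.
R5-R8 (14): add — endpoints in different components.
R5-R7 (17): add — endpoints in different components.
R3-R5 (18): skip — R5 and R3 already connected.
R4-R5 (18): add — endpoints in different components.
R1-R7 (20): add — endpoints in different components.
The 7th edge added is R4-R5.

R4-R5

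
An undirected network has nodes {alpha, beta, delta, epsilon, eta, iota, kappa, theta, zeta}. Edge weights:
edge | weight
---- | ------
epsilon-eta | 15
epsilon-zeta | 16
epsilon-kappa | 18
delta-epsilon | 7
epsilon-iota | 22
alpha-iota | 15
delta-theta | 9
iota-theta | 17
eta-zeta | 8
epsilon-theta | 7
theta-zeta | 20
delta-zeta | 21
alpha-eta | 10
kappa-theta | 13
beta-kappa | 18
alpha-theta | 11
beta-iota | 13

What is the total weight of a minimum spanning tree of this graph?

Kruskal's algorithm — process edges by increasing weight (ties by edge label):
delta-epsilon (7): add — endpoints in different components.
epsilon-theta (7): add — endpoints in different components.
eta-zeta (8): add — endpoints in different components.
delta-theta (9): skip — delta and theta already connected.
alpha-eta (10): add — endpoints in different components.
alpha-theta (11): add — endpoints in different components.
beta-iota (13): add — endpoints in different components.
kappa-theta (13): add — endpoints in different components.
alpha-iota (15): add — endpoints in different components.
MST edges: delta-epsilon, epsilon-theta, eta-zeta, alpha-eta, alpha-theta, beta-iota, kappa-theta, alpha-iota; total weight 7+7+8+10+11+13+13+15 = 84.

84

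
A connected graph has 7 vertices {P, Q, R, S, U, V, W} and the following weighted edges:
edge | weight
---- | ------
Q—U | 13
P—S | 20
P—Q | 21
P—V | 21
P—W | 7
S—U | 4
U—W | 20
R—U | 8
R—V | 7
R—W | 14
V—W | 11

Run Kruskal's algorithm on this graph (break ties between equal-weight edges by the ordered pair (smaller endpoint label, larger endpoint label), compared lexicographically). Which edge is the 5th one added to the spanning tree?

Kruskal: consider edges lightest-first.
S—U (4): add — endpoints in different components.
P—W (7): add — endpoints in different components.
R—V (7): add — endpoints in different components.
R—U (8): add — endpoints in different components.
V—W (11): add — endpoints in different components.
Q—U (13): add — endpoints in different components.
The 5th edge added is V—W.

V-W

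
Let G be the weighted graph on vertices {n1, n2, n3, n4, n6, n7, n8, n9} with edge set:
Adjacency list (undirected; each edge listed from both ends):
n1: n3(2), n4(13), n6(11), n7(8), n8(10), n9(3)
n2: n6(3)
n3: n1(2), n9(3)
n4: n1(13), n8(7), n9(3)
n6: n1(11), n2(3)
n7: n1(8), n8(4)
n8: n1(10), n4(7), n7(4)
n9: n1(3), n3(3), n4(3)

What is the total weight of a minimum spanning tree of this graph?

Prim's algorithm from n9:
Step 1: cheapest edge leaving the tree is n1–n9 (3); add n1.
Step 2: cheapest edge leaving the tree is n1–n3 (2); add n3.
Step 3: cheapest edge leaving the tree is n4–n9 (3); add n4.
Step 4: cheapest edge leaving the tree is n4–n8 (7); add n8.
Step 5: cheapest edge leaving the tree is n7–n8 (4); add n7.
Step 6: cheapest edge leaving the tree is n1–n6 (11); add n6.
Step 7: cheapest edge leaving the tree is n2–n6 (3); add n2.
MST edges: n1–n9, n1–n3, n4–n9, n4–n8, n7–n8, n1–n6, n2–n6; total weight 3+2+3+7+4+11+3 = 33.

33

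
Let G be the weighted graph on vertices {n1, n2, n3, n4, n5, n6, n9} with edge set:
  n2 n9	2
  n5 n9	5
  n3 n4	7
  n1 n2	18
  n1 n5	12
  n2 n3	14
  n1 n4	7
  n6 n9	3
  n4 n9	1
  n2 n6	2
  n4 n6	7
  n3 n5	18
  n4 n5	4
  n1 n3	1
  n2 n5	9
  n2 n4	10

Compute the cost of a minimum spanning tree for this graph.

17

Sort edges by weight, then run Kruskal:
n1 n3 (1): add — endpoints in different components.
n4 n9 (1): add — endpoints in different components.
n2 n6 (2): add — endpoints in different components.
n2 n9 (2): add — endpoints in different components.
n6 n9 (3): skip — n9 and n6 already connected.
n4 n5 (4): add — endpoints in different components.
n5 n9 (5): skip — n5 and n9 already connected.
n1 n4 (7): add — endpoints in different components.
MST edges: n1 n3, n4 n9, n2 n6, n2 n9, n4 n5, n1 n4; total weight 1+1+2+2+4+7 = 17.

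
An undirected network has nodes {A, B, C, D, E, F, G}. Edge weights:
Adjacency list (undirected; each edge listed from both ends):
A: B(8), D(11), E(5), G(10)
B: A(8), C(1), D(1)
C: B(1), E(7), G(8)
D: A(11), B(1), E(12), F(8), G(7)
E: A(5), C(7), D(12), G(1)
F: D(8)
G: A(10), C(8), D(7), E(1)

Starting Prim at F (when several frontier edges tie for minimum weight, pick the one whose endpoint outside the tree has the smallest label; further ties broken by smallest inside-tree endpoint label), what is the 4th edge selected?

Prim, starting at F.
Step 1: frontier [D—F 8] → take D—F (8); add D.
Step 2: frontier [B—D 1, D—G 7, A—D 11, D—E 12] → take B—D (1); add B.
Step 3: frontier [B—C 1, A—B 8, D—G 7, A—D 11, D—E 12] → take B—C (1); add C.
Step 4: frontier [A—B 8, C—E 7, C—G 8, D—G 7, A—D 11, D—E 12] → take C—E (7); add E.
Step 5: frontier [A—B 8, C—G 8, D—G 7, A—D 11, E—G 1, A—E 5] → take E—G (1); add G.
Step 6: frontier [A—B 8, A—D 11, A—E 5, A—G 10] → take A—E (5); add A.
The 4th edge added is C—E.

C-E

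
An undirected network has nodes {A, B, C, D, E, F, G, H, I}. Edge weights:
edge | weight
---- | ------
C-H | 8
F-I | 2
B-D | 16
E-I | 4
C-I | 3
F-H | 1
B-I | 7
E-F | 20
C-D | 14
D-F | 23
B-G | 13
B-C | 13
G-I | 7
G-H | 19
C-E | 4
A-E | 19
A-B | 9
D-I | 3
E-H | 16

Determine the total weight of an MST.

Kruskal's algorithm — process edges by increasing weight (ties by edge label):
F-H (1): add — endpoints in different components.
F-I (2): add — endpoints in different components.
C-I (3): add — endpoints in different components.
D-I (3): add — endpoints in different components.
C-E (4): add — endpoints in different components.
E-I (4): skip — E and I already connected.
B-I (7): add — endpoints in different components.
G-I (7): add — endpoints in different components.
C-H (8): skip — C and H already connected.
A-B (9): add — endpoints in different components.
MST edges: F-H, F-I, C-I, D-I, C-E, B-I, G-I, A-B; total weight 1+2+3+3+4+7+7+9 = 36.

36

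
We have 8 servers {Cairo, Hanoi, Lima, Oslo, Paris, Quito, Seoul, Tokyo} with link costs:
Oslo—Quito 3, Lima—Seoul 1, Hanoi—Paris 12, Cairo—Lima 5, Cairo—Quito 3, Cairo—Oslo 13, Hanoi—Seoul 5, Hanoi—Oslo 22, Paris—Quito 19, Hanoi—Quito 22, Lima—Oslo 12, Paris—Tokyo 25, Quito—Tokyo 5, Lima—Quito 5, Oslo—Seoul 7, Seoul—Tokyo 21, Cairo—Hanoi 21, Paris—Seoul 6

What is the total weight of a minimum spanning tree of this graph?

28

Sort edges by weight, then run Kruskal:
Lima—Seoul (1): add — endpoints in different components.
Cairo—Quito (3): add — endpoints in different components.
Oslo—Quito (3): add — endpoints in different components.
Cairo—Lima (5): add — endpoints in different components.
Hanoi—Seoul (5): add — endpoints in different components.
Lima—Quito (5): skip — Lima and Quito already connected.
Quito—Tokyo (5): add — endpoints in different components.
Paris—Seoul (6): add — endpoints in different components.
MST edges: Lima—Seoul, Cairo—Quito, Oslo—Quito, Cairo—Lima, Hanoi—Seoul, Quito—Tokyo, Paris—Seoul; total weight 1+3+3+5+5+5+6 = 28.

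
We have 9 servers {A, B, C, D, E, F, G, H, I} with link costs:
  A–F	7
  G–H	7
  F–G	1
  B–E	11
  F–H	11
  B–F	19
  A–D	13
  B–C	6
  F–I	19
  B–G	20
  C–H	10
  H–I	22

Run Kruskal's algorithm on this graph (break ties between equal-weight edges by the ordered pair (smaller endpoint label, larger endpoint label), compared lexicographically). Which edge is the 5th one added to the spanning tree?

Kruskal: consider edges lightest-first.
F–G (1): add — endpoints in different components.
B–C (6): add — endpoints in different components.
A–F (7): add — endpoints in different components.
G–H (7): add — endpoints in different components.
C–H (10): add — endpoints in different components.
B–E (11): add — endpoints in different components.
F–H (11): skip — F and H already connected.
A–D (13): add — endpoints in different components.
B–F (19): skip — B and F already connected.
F–I (19): add — endpoints in different components.
The 5th edge added is C–H.

C-H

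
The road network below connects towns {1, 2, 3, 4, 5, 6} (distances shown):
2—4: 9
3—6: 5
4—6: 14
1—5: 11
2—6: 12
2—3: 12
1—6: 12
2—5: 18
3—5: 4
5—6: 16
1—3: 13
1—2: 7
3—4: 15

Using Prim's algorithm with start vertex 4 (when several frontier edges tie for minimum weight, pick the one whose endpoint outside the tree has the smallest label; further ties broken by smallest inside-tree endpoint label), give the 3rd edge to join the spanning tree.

1-5

Prim, starting at 4.
Step 1: frontier [2—4 9, 4—6 14, 3—4 15] → take 2—4 (9); add 2.
Step 2: frontier [1—2 7, 2—3 12, 2—6 12, 2—5 18, 4—6 14, 3—4 15] → take 1—2 (7); add 1.
Step 3: frontier [1—5 11, 1—6 12, 1—3 13, 2—3 12, 2—6 12, 2—5 18, 4—6 14, 3—4 15] → take 1—5 (11); add 5.
Step 4: frontier [1—6 12, 1—3 13, 2—3 12, 2—6 12, 4—6 14, 3—4 15, 3—5 4, 5—6 16] → take 3—5 (4); add 3.
Step 5: frontier [1—6 12, 2—6 12, 3—6 5, 4—6 14, 5—6 16] → take 3—6 (5); add 6.
The 3rd edge added is 1—5.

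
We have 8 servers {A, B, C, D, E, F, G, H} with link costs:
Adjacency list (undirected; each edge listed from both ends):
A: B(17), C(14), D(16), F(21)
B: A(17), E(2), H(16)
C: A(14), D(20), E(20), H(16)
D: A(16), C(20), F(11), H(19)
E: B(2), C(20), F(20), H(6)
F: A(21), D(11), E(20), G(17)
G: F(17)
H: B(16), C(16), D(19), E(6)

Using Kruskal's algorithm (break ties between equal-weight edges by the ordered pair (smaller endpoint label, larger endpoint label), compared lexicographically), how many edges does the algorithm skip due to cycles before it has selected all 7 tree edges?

Sort edges by weight, then run Kruskal:
B–E (2): add — endpoints in different components.
E–H (6): add — endpoints in different components.
D–F (11): add — endpoints in different components.
A–C (14): add — endpoints in different components.
A–D (16): add — endpoints in different components.
B–H (16): skip — B and H already connected.
C–H (16): add — endpoints in different components.
A–B (17): skip — A and B already connected.
F–G (17): add — endpoints in different components.
Edges rejected before the tree was complete: 2.

2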